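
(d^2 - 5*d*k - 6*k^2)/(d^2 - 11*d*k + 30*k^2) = (d + k)/(d - 5*k)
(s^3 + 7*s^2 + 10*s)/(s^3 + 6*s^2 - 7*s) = (s^2 + 7*s + 10)/(s^2 + 6*s - 7)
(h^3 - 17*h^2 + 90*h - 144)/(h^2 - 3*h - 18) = (h^2 - 11*h + 24)/(h + 3)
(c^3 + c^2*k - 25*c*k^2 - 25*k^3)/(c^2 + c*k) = c - 25*k^2/c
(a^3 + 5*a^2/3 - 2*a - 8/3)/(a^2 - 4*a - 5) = (3*a^2 + 2*a - 8)/(3*(a - 5))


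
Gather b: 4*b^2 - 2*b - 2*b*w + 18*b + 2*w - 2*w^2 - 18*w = 4*b^2 + b*(16 - 2*w) - 2*w^2 - 16*w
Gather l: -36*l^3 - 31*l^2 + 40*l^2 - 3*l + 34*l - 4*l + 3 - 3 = -36*l^3 + 9*l^2 + 27*l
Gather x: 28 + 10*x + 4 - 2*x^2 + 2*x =-2*x^2 + 12*x + 32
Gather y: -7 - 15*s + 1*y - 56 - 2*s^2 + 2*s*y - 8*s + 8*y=-2*s^2 - 23*s + y*(2*s + 9) - 63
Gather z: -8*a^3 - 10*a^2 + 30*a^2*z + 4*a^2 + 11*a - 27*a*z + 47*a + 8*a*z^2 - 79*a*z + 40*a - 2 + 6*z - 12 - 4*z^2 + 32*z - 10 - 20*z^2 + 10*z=-8*a^3 - 6*a^2 + 98*a + z^2*(8*a - 24) + z*(30*a^2 - 106*a + 48) - 24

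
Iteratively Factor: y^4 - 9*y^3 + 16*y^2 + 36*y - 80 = (y - 4)*(y^3 - 5*y^2 - 4*y + 20) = (y - 4)*(y - 2)*(y^2 - 3*y - 10) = (y - 4)*(y - 2)*(y + 2)*(y - 5)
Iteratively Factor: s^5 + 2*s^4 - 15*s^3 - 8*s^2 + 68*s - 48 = (s - 1)*(s^4 + 3*s^3 - 12*s^2 - 20*s + 48) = (s - 2)*(s - 1)*(s^3 + 5*s^2 - 2*s - 24) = (s - 2)*(s - 1)*(s + 3)*(s^2 + 2*s - 8) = (s - 2)^2*(s - 1)*(s + 3)*(s + 4)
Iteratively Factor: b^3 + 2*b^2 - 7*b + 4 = (b + 4)*(b^2 - 2*b + 1) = (b - 1)*(b + 4)*(b - 1)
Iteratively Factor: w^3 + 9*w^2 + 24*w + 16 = (w + 1)*(w^2 + 8*w + 16) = (w + 1)*(w + 4)*(w + 4)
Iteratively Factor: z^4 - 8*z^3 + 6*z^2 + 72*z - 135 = (z + 3)*(z^3 - 11*z^2 + 39*z - 45) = (z - 3)*(z + 3)*(z^2 - 8*z + 15) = (z - 3)^2*(z + 3)*(z - 5)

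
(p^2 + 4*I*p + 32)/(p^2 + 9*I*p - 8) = (p - 4*I)/(p + I)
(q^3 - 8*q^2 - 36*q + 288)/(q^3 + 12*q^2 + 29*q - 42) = (q^2 - 14*q + 48)/(q^2 + 6*q - 7)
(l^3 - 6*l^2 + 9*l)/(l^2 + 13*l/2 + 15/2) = 2*l*(l^2 - 6*l + 9)/(2*l^2 + 13*l + 15)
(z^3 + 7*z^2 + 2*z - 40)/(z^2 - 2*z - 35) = (z^2 + 2*z - 8)/(z - 7)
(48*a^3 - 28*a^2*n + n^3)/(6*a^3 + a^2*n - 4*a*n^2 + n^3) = (24*a^2 - 2*a*n - n^2)/(3*a^2 + 2*a*n - n^2)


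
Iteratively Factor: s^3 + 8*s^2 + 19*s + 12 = (s + 4)*(s^2 + 4*s + 3) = (s + 3)*(s + 4)*(s + 1)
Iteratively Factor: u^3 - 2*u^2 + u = (u)*(u^2 - 2*u + 1) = u*(u - 1)*(u - 1)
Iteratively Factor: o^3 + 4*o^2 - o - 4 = (o - 1)*(o^2 + 5*o + 4) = (o - 1)*(o + 1)*(o + 4)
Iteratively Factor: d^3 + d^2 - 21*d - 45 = (d - 5)*(d^2 + 6*d + 9) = (d - 5)*(d + 3)*(d + 3)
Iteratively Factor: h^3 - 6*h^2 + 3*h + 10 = (h - 5)*(h^2 - h - 2) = (h - 5)*(h + 1)*(h - 2)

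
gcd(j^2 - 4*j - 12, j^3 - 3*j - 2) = 1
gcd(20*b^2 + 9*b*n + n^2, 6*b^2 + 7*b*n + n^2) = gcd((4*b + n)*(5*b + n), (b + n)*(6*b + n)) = 1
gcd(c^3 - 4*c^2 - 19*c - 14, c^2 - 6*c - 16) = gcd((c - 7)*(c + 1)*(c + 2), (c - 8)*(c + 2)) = c + 2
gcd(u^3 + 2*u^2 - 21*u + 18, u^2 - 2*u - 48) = u + 6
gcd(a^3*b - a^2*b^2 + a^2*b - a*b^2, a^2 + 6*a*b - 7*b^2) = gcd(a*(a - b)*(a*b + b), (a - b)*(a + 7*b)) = a - b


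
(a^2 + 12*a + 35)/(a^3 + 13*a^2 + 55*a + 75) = (a + 7)/(a^2 + 8*a + 15)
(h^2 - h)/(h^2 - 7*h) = (h - 1)/(h - 7)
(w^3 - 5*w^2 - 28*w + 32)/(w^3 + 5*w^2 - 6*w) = (w^2 - 4*w - 32)/(w*(w + 6))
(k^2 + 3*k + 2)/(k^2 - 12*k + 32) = (k^2 + 3*k + 2)/(k^2 - 12*k + 32)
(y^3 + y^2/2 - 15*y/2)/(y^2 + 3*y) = y - 5/2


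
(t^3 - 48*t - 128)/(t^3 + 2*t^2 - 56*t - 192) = (t + 4)/(t + 6)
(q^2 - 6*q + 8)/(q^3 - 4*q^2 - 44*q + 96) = (q - 4)/(q^2 - 2*q - 48)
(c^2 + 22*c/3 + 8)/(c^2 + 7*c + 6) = (c + 4/3)/(c + 1)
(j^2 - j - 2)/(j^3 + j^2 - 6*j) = (j + 1)/(j*(j + 3))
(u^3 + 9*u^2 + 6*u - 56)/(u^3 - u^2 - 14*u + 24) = (u + 7)/(u - 3)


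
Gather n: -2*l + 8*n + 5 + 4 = -2*l + 8*n + 9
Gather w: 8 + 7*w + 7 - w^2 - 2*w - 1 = -w^2 + 5*w + 14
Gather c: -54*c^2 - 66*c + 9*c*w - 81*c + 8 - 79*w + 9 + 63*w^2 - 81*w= -54*c^2 + c*(9*w - 147) + 63*w^2 - 160*w + 17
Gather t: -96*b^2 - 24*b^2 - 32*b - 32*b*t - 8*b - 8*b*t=-120*b^2 - 40*b*t - 40*b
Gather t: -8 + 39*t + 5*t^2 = 5*t^2 + 39*t - 8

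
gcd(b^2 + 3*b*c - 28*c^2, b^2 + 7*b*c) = b + 7*c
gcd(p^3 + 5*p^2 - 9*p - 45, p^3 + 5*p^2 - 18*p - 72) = p + 3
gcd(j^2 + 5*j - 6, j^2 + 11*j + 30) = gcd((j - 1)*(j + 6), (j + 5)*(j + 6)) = j + 6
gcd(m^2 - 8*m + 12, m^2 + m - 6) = m - 2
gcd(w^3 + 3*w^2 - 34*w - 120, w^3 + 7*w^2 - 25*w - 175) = w + 5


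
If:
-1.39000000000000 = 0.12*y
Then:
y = -11.58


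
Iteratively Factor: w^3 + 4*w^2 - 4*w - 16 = (w + 2)*(w^2 + 2*w - 8) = (w + 2)*(w + 4)*(w - 2)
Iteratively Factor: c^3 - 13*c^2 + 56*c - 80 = (c - 4)*(c^2 - 9*c + 20) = (c - 4)^2*(c - 5)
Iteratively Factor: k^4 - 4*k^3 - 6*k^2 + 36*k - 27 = (k + 3)*(k^3 - 7*k^2 + 15*k - 9) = (k - 3)*(k + 3)*(k^2 - 4*k + 3) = (k - 3)*(k - 1)*(k + 3)*(k - 3)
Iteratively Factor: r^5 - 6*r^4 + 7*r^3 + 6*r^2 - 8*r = (r - 4)*(r^4 - 2*r^3 - r^2 + 2*r) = (r - 4)*(r + 1)*(r^3 - 3*r^2 + 2*r) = r*(r - 4)*(r + 1)*(r^2 - 3*r + 2) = r*(r - 4)*(r - 2)*(r + 1)*(r - 1)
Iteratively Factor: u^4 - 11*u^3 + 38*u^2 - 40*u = (u - 2)*(u^3 - 9*u^2 + 20*u) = u*(u - 2)*(u^2 - 9*u + 20) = u*(u - 4)*(u - 2)*(u - 5)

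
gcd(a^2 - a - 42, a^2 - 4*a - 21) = a - 7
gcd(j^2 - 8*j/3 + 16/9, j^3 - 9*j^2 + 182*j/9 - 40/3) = j - 4/3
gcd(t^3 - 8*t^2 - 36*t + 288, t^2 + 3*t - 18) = t + 6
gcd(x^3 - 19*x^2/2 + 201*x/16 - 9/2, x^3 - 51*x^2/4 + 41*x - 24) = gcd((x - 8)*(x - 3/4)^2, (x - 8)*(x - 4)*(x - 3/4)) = x^2 - 35*x/4 + 6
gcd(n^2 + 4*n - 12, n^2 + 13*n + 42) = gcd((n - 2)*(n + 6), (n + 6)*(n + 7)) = n + 6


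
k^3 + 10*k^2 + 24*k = k*(k + 4)*(k + 6)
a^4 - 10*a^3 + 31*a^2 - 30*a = a*(a - 5)*(a - 3)*(a - 2)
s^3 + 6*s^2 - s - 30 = (s - 2)*(s + 3)*(s + 5)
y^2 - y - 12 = (y - 4)*(y + 3)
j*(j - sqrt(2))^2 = j^3 - 2*sqrt(2)*j^2 + 2*j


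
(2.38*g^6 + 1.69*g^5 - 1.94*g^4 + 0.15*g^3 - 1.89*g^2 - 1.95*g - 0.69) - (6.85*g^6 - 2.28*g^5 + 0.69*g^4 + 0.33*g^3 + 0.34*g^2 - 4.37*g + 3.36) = -4.47*g^6 + 3.97*g^5 - 2.63*g^4 - 0.18*g^3 - 2.23*g^2 + 2.42*g - 4.05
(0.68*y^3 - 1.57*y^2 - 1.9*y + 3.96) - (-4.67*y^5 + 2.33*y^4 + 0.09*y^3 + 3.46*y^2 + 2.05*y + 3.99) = 4.67*y^5 - 2.33*y^4 + 0.59*y^3 - 5.03*y^2 - 3.95*y - 0.0300000000000002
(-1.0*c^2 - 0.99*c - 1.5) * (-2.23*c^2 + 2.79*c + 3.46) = 2.23*c^4 - 0.5823*c^3 - 2.8771*c^2 - 7.6104*c - 5.19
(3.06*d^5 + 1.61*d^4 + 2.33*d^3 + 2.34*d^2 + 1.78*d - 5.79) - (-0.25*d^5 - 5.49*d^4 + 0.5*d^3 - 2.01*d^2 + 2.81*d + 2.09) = 3.31*d^5 + 7.1*d^4 + 1.83*d^3 + 4.35*d^2 - 1.03*d - 7.88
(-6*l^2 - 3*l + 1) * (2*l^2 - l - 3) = -12*l^4 + 23*l^2 + 8*l - 3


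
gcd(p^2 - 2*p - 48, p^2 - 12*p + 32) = p - 8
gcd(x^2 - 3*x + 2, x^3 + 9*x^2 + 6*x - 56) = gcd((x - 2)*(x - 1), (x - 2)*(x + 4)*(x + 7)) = x - 2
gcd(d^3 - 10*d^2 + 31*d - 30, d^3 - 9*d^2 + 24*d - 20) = d^2 - 7*d + 10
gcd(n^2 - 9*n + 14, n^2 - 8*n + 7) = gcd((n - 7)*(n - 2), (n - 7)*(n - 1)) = n - 7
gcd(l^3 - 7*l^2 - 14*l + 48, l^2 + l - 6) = l^2 + l - 6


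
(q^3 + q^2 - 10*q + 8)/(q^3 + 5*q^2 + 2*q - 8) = (q - 2)/(q + 2)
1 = 1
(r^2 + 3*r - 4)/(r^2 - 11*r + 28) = (r^2 + 3*r - 4)/(r^2 - 11*r + 28)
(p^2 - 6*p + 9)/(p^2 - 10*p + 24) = (p^2 - 6*p + 9)/(p^2 - 10*p + 24)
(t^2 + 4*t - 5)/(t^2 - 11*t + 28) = (t^2 + 4*t - 5)/(t^2 - 11*t + 28)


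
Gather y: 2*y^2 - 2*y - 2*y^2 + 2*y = 0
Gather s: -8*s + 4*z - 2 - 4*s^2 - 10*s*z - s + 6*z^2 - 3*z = -4*s^2 + s*(-10*z - 9) + 6*z^2 + z - 2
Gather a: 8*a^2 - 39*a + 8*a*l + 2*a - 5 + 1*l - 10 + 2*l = 8*a^2 + a*(8*l - 37) + 3*l - 15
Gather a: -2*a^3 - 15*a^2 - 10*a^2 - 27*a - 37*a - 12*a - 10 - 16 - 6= -2*a^3 - 25*a^2 - 76*a - 32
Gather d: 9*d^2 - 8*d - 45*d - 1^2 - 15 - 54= 9*d^2 - 53*d - 70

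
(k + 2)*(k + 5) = k^2 + 7*k + 10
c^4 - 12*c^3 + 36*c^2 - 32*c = c*(c - 8)*(c - 2)^2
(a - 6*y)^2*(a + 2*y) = a^3 - 10*a^2*y + 12*a*y^2 + 72*y^3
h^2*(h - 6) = h^3 - 6*h^2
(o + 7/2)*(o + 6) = o^2 + 19*o/2 + 21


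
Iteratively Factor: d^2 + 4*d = (d)*(d + 4)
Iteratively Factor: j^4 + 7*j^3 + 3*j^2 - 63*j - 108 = (j + 4)*(j^3 + 3*j^2 - 9*j - 27) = (j + 3)*(j + 4)*(j^2 - 9) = (j - 3)*(j + 3)*(j + 4)*(j + 3)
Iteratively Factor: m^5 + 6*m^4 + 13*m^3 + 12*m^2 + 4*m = (m + 1)*(m^4 + 5*m^3 + 8*m^2 + 4*m) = (m + 1)*(m + 2)*(m^3 + 3*m^2 + 2*m) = (m + 1)^2*(m + 2)*(m^2 + 2*m) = m*(m + 1)^2*(m + 2)*(m + 2)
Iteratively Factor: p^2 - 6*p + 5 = (p - 5)*(p - 1)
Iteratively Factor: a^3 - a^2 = (a)*(a^2 - a) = a^2*(a - 1)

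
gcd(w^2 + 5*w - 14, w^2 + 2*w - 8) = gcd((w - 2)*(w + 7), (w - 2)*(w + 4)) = w - 2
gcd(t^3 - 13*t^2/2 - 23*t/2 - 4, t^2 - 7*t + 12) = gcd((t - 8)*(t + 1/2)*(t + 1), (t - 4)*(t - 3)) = 1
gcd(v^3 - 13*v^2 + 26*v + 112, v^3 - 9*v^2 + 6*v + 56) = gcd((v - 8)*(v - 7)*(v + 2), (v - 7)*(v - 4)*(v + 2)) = v^2 - 5*v - 14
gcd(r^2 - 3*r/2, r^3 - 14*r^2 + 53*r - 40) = 1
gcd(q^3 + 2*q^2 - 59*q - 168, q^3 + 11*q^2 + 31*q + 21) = q^2 + 10*q + 21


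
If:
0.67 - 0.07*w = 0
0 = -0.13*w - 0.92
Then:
No Solution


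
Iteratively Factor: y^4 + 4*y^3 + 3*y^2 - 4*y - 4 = (y + 1)*(y^3 + 3*y^2 - 4) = (y - 1)*(y + 1)*(y^2 + 4*y + 4) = (y - 1)*(y + 1)*(y + 2)*(y + 2)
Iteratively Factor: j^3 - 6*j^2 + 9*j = (j - 3)*(j^2 - 3*j) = (j - 3)^2*(j)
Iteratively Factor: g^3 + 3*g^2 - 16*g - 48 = (g + 3)*(g^2 - 16) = (g + 3)*(g + 4)*(g - 4)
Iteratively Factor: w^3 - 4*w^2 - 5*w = (w - 5)*(w^2 + w) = w*(w - 5)*(w + 1)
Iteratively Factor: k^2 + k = (k)*(k + 1)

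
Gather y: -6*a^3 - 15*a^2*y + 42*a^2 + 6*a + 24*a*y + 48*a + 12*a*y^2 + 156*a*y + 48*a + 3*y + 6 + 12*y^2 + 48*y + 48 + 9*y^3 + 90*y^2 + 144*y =-6*a^3 + 42*a^2 + 102*a + 9*y^3 + y^2*(12*a + 102) + y*(-15*a^2 + 180*a + 195) + 54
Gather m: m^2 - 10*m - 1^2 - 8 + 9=m^2 - 10*m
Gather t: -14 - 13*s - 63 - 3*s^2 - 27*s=-3*s^2 - 40*s - 77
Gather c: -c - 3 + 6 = 3 - c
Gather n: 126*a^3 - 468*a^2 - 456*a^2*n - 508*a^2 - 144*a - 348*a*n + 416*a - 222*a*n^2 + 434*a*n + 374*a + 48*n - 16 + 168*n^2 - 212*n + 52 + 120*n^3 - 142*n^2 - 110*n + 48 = 126*a^3 - 976*a^2 + 646*a + 120*n^3 + n^2*(26 - 222*a) + n*(-456*a^2 + 86*a - 274) + 84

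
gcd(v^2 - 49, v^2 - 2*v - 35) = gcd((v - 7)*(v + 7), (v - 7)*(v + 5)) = v - 7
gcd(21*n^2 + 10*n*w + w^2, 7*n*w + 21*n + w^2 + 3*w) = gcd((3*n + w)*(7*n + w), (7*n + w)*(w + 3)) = 7*n + w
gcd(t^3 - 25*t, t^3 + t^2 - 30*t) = t^2 - 5*t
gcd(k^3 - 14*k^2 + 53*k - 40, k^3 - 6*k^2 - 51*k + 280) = k^2 - 13*k + 40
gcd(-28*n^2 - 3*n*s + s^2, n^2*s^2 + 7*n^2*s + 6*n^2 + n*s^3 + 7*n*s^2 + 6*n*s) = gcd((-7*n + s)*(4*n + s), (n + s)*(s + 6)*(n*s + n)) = 1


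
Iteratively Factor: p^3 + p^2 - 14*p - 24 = (p + 3)*(p^2 - 2*p - 8) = (p - 4)*(p + 3)*(p + 2)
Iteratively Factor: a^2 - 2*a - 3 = (a + 1)*(a - 3)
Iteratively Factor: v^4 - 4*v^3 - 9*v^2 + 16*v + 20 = (v - 5)*(v^3 + v^2 - 4*v - 4) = (v - 5)*(v + 2)*(v^2 - v - 2) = (v - 5)*(v + 1)*(v + 2)*(v - 2)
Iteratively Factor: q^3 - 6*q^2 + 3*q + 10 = (q - 5)*(q^2 - q - 2) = (q - 5)*(q - 2)*(q + 1)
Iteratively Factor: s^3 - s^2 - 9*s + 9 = (s - 3)*(s^2 + 2*s - 3) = (s - 3)*(s + 3)*(s - 1)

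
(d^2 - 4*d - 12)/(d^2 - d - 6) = (d - 6)/(d - 3)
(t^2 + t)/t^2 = (t + 1)/t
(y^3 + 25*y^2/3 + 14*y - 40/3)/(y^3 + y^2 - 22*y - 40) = (3*y^2 + 13*y - 10)/(3*(y^2 - 3*y - 10))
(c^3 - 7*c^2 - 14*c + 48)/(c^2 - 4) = (c^2 - 5*c - 24)/(c + 2)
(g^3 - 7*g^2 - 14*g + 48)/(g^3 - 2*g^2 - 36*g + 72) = (g^2 - 5*g - 24)/(g^2 - 36)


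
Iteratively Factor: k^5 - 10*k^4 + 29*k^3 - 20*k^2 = (k - 4)*(k^4 - 6*k^3 + 5*k^2) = (k - 5)*(k - 4)*(k^3 - k^2) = k*(k - 5)*(k - 4)*(k^2 - k) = k*(k - 5)*(k - 4)*(k - 1)*(k)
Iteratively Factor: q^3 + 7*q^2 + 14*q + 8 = (q + 1)*(q^2 + 6*q + 8) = (q + 1)*(q + 2)*(q + 4)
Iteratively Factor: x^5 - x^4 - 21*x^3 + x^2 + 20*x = (x)*(x^4 - x^3 - 21*x^2 + x + 20) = x*(x - 1)*(x^3 - 21*x - 20) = x*(x - 5)*(x - 1)*(x^2 + 5*x + 4) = x*(x - 5)*(x - 1)*(x + 4)*(x + 1)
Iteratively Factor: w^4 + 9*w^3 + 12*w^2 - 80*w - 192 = (w + 4)*(w^3 + 5*w^2 - 8*w - 48) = (w + 4)^2*(w^2 + w - 12) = (w - 3)*(w + 4)^2*(w + 4)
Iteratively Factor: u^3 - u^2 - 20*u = (u - 5)*(u^2 + 4*u) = (u - 5)*(u + 4)*(u)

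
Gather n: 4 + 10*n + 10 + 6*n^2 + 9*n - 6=6*n^2 + 19*n + 8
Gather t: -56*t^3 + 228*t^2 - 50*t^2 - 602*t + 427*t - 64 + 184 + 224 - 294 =-56*t^3 + 178*t^2 - 175*t + 50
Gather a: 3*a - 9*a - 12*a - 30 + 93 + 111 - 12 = 162 - 18*a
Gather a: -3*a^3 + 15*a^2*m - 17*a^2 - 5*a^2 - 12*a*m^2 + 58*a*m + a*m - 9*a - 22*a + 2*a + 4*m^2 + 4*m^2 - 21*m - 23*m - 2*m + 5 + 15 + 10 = -3*a^3 + a^2*(15*m - 22) + a*(-12*m^2 + 59*m - 29) + 8*m^2 - 46*m + 30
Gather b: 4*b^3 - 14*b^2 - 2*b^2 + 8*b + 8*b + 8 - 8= 4*b^3 - 16*b^2 + 16*b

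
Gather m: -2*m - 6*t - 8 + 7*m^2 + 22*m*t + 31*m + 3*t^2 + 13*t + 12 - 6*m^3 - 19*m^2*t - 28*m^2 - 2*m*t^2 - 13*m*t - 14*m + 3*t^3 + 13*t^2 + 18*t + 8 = -6*m^3 + m^2*(-19*t - 21) + m*(-2*t^2 + 9*t + 15) + 3*t^3 + 16*t^2 + 25*t + 12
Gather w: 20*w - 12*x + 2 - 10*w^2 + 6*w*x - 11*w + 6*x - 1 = -10*w^2 + w*(6*x + 9) - 6*x + 1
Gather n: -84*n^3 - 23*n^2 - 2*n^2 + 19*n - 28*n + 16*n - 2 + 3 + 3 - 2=-84*n^3 - 25*n^2 + 7*n + 2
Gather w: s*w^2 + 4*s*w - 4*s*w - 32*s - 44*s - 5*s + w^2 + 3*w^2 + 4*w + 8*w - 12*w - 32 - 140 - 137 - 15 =-81*s + w^2*(s + 4) - 324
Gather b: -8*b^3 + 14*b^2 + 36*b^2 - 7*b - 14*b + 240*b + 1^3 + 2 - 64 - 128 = -8*b^3 + 50*b^2 + 219*b - 189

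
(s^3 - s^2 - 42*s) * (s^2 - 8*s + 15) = s^5 - 9*s^4 - 19*s^3 + 321*s^2 - 630*s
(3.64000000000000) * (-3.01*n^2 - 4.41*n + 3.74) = -10.9564*n^2 - 16.0524*n + 13.6136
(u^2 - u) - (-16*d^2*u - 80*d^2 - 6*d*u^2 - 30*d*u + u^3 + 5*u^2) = 16*d^2*u + 80*d^2 + 6*d*u^2 + 30*d*u - u^3 - 4*u^2 - u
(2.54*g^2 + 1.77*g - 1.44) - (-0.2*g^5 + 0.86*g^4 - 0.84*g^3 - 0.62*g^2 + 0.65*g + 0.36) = 0.2*g^5 - 0.86*g^4 + 0.84*g^3 + 3.16*g^2 + 1.12*g - 1.8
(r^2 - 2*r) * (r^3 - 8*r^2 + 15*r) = r^5 - 10*r^4 + 31*r^3 - 30*r^2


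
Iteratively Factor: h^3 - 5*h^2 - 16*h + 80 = (h - 4)*(h^2 - h - 20) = (h - 5)*(h - 4)*(h + 4)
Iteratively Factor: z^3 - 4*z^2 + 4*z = (z - 2)*(z^2 - 2*z) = (z - 2)^2*(z)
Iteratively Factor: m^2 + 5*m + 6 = (m + 3)*(m + 2)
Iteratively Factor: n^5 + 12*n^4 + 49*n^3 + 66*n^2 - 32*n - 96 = (n + 2)*(n^4 + 10*n^3 + 29*n^2 + 8*n - 48) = (n - 1)*(n + 2)*(n^3 + 11*n^2 + 40*n + 48) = (n - 1)*(n + 2)*(n + 4)*(n^2 + 7*n + 12) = (n - 1)*(n + 2)*(n + 4)^2*(n + 3)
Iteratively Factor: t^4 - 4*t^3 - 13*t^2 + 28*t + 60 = (t - 5)*(t^3 + t^2 - 8*t - 12) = (t - 5)*(t + 2)*(t^2 - t - 6) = (t - 5)*(t - 3)*(t + 2)*(t + 2)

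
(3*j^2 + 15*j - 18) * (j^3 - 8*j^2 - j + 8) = 3*j^5 - 9*j^4 - 141*j^3 + 153*j^2 + 138*j - 144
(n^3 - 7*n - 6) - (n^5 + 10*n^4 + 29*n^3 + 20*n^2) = -n^5 - 10*n^4 - 28*n^3 - 20*n^2 - 7*n - 6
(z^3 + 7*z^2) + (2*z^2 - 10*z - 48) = z^3 + 9*z^2 - 10*z - 48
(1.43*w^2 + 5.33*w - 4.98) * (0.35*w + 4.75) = 0.5005*w^3 + 8.658*w^2 + 23.5745*w - 23.655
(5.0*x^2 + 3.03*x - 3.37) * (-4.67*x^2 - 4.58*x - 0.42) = -23.35*x^4 - 37.0501*x^3 - 0.2395*x^2 + 14.162*x + 1.4154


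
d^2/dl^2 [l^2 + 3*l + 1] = 2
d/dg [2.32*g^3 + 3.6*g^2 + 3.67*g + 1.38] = 6.96*g^2 + 7.2*g + 3.67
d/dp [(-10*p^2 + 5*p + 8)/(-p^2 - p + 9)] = (15*p^2 - 164*p + 53)/(p^4 + 2*p^3 - 17*p^2 - 18*p + 81)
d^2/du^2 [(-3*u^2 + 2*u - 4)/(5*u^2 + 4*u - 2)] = 20*(11*u^3 - 39*u^2 - 18*u - 10)/(125*u^6 + 300*u^5 + 90*u^4 - 176*u^3 - 36*u^2 + 48*u - 8)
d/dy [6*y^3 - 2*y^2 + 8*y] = 18*y^2 - 4*y + 8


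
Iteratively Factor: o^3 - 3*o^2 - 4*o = (o - 4)*(o^2 + o) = (o - 4)*(o + 1)*(o)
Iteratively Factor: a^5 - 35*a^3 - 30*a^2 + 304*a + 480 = (a + 2)*(a^4 - 2*a^3 - 31*a^2 + 32*a + 240) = (a + 2)*(a + 3)*(a^3 - 5*a^2 - 16*a + 80) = (a - 5)*(a + 2)*(a + 3)*(a^2 - 16) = (a - 5)*(a - 4)*(a + 2)*(a + 3)*(a + 4)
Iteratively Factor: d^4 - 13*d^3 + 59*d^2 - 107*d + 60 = (d - 4)*(d^3 - 9*d^2 + 23*d - 15) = (d - 5)*(d - 4)*(d^2 - 4*d + 3) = (d - 5)*(d - 4)*(d - 3)*(d - 1)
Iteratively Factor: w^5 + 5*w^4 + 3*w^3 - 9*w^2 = (w + 3)*(w^4 + 2*w^3 - 3*w^2) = w*(w + 3)*(w^3 + 2*w^2 - 3*w) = w*(w - 1)*(w + 3)*(w^2 + 3*w) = w*(w - 1)*(w + 3)^2*(w)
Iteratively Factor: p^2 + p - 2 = (p + 2)*(p - 1)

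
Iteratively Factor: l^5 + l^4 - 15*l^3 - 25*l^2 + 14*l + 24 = (l + 2)*(l^4 - l^3 - 13*l^2 + l + 12) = (l + 1)*(l + 2)*(l^3 - 2*l^2 - 11*l + 12) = (l + 1)*(l + 2)*(l + 3)*(l^2 - 5*l + 4) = (l - 4)*(l + 1)*(l + 2)*(l + 3)*(l - 1)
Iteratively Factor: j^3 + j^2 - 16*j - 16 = (j + 1)*(j^2 - 16) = (j + 1)*(j + 4)*(j - 4)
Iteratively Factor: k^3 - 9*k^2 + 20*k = (k - 5)*(k^2 - 4*k) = (k - 5)*(k - 4)*(k)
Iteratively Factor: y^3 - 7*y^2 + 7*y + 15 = (y - 5)*(y^2 - 2*y - 3) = (y - 5)*(y - 3)*(y + 1)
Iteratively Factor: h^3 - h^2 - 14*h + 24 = (h + 4)*(h^2 - 5*h + 6) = (h - 3)*(h + 4)*(h - 2)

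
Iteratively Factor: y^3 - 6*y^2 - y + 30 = (y - 3)*(y^2 - 3*y - 10) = (y - 3)*(y + 2)*(y - 5)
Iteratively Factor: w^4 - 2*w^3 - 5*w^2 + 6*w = (w + 2)*(w^3 - 4*w^2 + 3*w) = (w - 3)*(w + 2)*(w^2 - w) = w*(w - 3)*(w + 2)*(w - 1)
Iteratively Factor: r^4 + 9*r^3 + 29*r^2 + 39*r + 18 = (r + 2)*(r^3 + 7*r^2 + 15*r + 9) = (r + 2)*(r + 3)*(r^2 + 4*r + 3) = (r + 1)*(r + 2)*(r + 3)*(r + 3)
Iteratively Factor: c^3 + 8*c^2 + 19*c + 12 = (c + 1)*(c^2 + 7*c + 12) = (c + 1)*(c + 4)*(c + 3)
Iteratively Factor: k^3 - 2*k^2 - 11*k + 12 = (k - 4)*(k^2 + 2*k - 3) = (k - 4)*(k - 1)*(k + 3)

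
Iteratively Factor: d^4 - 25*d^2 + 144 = (d - 3)*(d^3 + 3*d^2 - 16*d - 48) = (d - 3)*(d + 3)*(d^2 - 16) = (d - 4)*(d - 3)*(d + 3)*(d + 4)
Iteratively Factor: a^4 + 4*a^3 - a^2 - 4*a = (a)*(a^3 + 4*a^2 - a - 4) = a*(a - 1)*(a^2 + 5*a + 4) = a*(a - 1)*(a + 1)*(a + 4)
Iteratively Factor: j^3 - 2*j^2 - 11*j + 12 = (j - 4)*(j^2 + 2*j - 3) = (j - 4)*(j - 1)*(j + 3)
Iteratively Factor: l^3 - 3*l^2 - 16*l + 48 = (l - 3)*(l^2 - 16) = (l - 4)*(l - 3)*(l + 4)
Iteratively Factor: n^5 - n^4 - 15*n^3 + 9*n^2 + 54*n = (n - 3)*(n^4 + 2*n^3 - 9*n^2 - 18*n) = (n - 3)*(n + 2)*(n^3 - 9*n) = (n - 3)*(n + 2)*(n + 3)*(n^2 - 3*n) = (n - 3)^2*(n + 2)*(n + 3)*(n)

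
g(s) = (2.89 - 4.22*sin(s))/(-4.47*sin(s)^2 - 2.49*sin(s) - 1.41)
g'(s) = (2.89 - 4.22*sin(s))*(8.94*sin(s)*cos(s) + 2.49*cos(s))/(-4.47*sin(s)^2 - 2.49*sin(s) - 1.41)^2 - 4.22*cos(s)/(-4.47*sin(s)^2 - 2.49*sin(s) - 1.41)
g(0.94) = 0.08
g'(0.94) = 0.32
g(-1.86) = -2.22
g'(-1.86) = 0.84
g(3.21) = -2.52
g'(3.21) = -7.09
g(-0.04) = -2.32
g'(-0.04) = 6.95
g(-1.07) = -2.47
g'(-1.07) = -1.62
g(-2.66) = -3.99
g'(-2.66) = 1.72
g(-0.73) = -3.28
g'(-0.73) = -3.08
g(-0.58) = -3.75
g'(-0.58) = -2.90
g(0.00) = -2.05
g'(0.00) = 6.61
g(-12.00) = -0.16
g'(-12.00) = 1.12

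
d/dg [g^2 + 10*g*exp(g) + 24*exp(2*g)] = 10*g*exp(g) + 2*g + 48*exp(2*g) + 10*exp(g)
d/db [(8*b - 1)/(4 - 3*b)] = 29/(3*b - 4)^2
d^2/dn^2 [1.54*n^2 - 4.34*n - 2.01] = 3.08000000000000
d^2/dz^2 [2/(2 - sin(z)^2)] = 4*(2*sin(z)^4 + sin(z)^2 - 2)/(sin(z)^2 - 2)^3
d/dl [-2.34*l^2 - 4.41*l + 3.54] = -4.68*l - 4.41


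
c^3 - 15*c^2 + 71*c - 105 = (c - 7)*(c - 5)*(c - 3)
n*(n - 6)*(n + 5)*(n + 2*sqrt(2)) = n^4 - n^3 + 2*sqrt(2)*n^3 - 30*n^2 - 2*sqrt(2)*n^2 - 60*sqrt(2)*n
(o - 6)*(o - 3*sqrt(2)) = o^2 - 6*o - 3*sqrt(2)*o + 18*sqrt(2)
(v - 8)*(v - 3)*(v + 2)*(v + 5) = v^4 - 4*v^3 - 43*v^2 + 58*v + 240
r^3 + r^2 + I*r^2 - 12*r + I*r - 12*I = (r - 3)*(r + 4)*(r + I)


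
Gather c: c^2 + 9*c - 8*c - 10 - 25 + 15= c^2 + c - 20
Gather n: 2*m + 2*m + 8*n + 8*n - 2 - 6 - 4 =4*m + 16*n - 12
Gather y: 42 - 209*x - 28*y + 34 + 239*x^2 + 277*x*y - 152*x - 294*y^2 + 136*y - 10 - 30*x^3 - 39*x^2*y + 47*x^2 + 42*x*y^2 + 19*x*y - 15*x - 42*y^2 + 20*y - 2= -30*x^3 + 286*x^2 - 376*x + y^2*(42*x - 336) + y*(-39*x^2 + 296*x + 128) + 64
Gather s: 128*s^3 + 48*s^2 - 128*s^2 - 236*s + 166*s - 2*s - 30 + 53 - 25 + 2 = 128*s^3 - 80*s^2 - 72*s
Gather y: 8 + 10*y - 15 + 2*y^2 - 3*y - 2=2*y^2 + 7*y - 9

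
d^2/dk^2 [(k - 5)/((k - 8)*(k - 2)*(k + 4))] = 6*(k^5 - 16*k^4 + 100*k^3 - 188*k^2 - 16*k - 1088)/(k^9 - 18*k^8 + 36*k^7 + 840*k^6 - 3168*k^5 - 12672*k^4 + 53760*k^3 + 36864*k^2 - 294912*k + 262144)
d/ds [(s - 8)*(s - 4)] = 2*s - 12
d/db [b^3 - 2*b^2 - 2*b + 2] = 3*b^2 - 4*b - 2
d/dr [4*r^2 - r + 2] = 8*r - 1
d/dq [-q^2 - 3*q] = -2*q - 3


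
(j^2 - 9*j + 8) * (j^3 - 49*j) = j^5 - 9*j^4 - 41*j^3 + 441*j^2 - 392*j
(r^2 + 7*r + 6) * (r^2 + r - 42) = r^4 + 8*r^3 - 29*r^2 - 288*r - 252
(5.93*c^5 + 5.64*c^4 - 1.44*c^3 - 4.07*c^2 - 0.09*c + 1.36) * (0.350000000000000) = 2.0755*c^5 + 1.974*c^4 - 0.504*c^3 - 1.4245*c^2 - 0.0315*c + 0.476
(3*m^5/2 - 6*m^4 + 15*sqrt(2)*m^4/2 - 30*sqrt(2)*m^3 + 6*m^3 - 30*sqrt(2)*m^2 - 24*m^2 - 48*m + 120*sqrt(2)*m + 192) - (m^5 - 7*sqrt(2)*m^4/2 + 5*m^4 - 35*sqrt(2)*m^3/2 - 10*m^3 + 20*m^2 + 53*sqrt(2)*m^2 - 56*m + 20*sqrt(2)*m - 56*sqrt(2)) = m^5/2 - 11*m^4 + 11*sqrt(2)*m^4 - 25*sqrt(2)*m^3/2 + 16*m^3 - 83*sqrt(2)*m^2 - 44*m^2 + 8*m + 100*sqrt(2)*m + 56*sqrt(2) + 192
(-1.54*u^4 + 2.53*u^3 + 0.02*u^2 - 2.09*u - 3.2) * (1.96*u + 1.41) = -3.0184*u^5 + 2.7874*u^4 + 3.6065*u^3 - 4.0682*u^2 - 9.2189*u - 4.512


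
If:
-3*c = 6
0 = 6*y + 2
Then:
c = -2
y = -1/3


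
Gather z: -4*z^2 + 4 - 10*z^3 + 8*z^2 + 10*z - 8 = -10*z^3 + 4*z^2 + 10*z - 4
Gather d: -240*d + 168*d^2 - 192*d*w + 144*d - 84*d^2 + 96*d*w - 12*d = 84*d^2 + d*(-96*w - 108)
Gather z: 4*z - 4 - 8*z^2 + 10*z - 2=-8*z^2 + 14*z - 6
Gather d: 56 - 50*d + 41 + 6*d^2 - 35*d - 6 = 6*d^2 - 85*d + 91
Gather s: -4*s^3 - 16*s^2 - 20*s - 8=-4*s^3 - 16*s^2 - 20*s - 8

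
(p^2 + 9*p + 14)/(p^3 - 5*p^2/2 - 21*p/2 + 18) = 2*(p^2 + 9*p + 14)/(2*p^3 - 5*p^2 - 21*p + 36)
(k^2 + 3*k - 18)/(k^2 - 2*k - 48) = (k - 3)/(k - 8)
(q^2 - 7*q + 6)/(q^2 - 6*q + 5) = (q - 6)/(q - 5)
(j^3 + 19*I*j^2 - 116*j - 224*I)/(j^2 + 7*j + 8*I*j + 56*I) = (j^2 + 11*I*j - 28)/(j + 7)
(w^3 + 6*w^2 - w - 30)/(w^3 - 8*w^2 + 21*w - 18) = (w^2 + 8*w + 15)/(w^2 - 6*w + 9)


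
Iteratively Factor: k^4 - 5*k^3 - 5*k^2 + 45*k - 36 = (k - 4)*(k^3 - k^2 - 9*k + 9) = (k - 4)*(k - 3)*(k^2 + 2*k - 3) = (k - 4)*(k - 3)*(k - 1)*(k + 3)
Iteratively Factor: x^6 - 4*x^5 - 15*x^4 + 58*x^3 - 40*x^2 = (x)*(x^5 - 4*x^4 - 15*x^3 + 58*x^2 - 40*x) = x^2*(x^4 - 4*x^3 - 15*x^2 + 58*x - 40) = x^2*(x - 5)*(x^3 + x^2 - 10*x + 8) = x^2*(x - 5)*(x - 1)*(x^2 + 2*x - 8) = x^2*(x - 5)*(x - 1)*(x + 4)*(x - 2)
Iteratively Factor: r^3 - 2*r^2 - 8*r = (r + 2)*(r^2 - 4*r) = (r - 4)*(r + 2)*(r)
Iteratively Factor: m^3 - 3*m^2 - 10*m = (m)*(m^2 - 3*m - 10) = m*(m - 5)*(m + 2)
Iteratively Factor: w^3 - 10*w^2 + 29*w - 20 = (w - 1)*(w^2 - 9*w + 20) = (w - 5)*(w - 1)*(w - 4)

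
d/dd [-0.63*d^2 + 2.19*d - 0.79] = 2.19 - 1.26*d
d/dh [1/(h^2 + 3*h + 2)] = (-2*h - 3)/(h^2 + 3*h + 2)^2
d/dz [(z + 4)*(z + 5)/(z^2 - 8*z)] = (-17*z^2 - 40*z + 160)/(z^2*(z^2 - 16*z + 64))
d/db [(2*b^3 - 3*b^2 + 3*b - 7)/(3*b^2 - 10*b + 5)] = (6*b^4 - 40*b^3 + 51*b^2 + 12*b - 55)/(9*b^4 - 60*b^3 + 130*b^2 - 100*b + 25)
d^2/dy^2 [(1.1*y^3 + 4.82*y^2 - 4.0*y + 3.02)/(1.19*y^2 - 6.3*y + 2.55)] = (1.77635683940025e-15*y^5 - 7.105427357601e-15*y^4 + 141.58438*y^3 - 168.127008*y^2 - 20.10114*y + 155.56332)/(1.685159*y^6 - 26.76429*y^5 + 152.526465*y^4 - 364.7511*y^3 + 326.842425*y^2 - 122.89725*y + 16.581375)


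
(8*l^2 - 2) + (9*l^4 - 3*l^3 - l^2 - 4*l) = 9*l^4 - 3*l^3 + 7*l^2 - 4*l - 2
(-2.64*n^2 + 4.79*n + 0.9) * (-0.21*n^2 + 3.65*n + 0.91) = 0.5544*n^4 - 10.6419*n^3 + 14.8921*n^2 + 7.6439*n + 0.819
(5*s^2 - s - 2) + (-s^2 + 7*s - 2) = 4*s^2 + 6*s - 4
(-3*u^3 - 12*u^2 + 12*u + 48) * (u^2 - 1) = -3*u^5 - 12*u^4 + 15*u^3 + 60*u^2 - 12*u - 48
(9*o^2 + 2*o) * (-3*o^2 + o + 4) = -27*o^4 + 3*o^3 + 38*o^2 + 8*o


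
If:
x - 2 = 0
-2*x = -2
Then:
No Solution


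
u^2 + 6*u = u*(u + 6)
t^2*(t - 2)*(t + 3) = t^4 + t^3 - 6*t^2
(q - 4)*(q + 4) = q^2 - 16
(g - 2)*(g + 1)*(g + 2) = g^3 + g^2 - 4*g - 4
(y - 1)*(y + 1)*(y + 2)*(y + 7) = y^4 + 9*y^3 + 13*y^2 - 9*y - 14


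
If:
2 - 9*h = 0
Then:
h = 2/9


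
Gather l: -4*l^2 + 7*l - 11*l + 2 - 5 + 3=-4*l^2 - 4*l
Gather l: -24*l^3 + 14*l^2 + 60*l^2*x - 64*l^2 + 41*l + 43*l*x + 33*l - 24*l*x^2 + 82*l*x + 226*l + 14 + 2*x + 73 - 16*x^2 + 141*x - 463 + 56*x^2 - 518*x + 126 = -24*l^3 + l^2*(60*x - 50) + l*(-24*x^2 + 125*x + 300) + 40*x^2 - 375*x - 250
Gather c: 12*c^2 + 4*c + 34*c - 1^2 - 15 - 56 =12*c^2 + 38*c - 72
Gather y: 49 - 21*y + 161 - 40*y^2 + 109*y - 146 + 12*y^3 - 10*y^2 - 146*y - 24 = 12*y^3 - 50*y^2 - 58*y + 40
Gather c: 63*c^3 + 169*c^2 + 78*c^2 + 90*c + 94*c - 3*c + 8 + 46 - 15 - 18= 63*c^3 + 247*c^2 + 181*c + 21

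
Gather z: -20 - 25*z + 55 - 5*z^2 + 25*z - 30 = 5 - 5*z^2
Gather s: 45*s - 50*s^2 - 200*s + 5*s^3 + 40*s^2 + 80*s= 5*s^3 - 10*s^2 - 75*s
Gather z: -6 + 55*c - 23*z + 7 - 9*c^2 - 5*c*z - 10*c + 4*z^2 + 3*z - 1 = -9*c^2 + 45*c + 4*z^2 + z*(-5*c - 20)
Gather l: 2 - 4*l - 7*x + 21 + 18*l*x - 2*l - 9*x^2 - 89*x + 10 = l*(18*x - 6) - 9*x^2 - 96*x + 33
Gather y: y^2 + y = y^2 + y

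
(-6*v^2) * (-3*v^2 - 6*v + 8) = 18*v^4 + 36*v^3 - 48*v^2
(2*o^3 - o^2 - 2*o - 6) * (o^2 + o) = 2*o^5 + o^4 - 3*o^3 - 8*o^2 - 6*o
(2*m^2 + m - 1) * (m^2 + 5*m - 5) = 2*m^4 + 11*m^3 - 6*m^2 - 10*m + 5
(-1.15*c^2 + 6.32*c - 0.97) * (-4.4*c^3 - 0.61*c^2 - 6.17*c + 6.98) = 5.06*c^5 - 27.1065*c^4 + 7.5083*c^3 - 46.4297*c^2 + 50.0985*c - 6.7706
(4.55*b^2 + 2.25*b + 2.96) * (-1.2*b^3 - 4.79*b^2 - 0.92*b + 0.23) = -5.46*b^5 - 24.4945*b^4 - 18.5155*b^3 - 15.2019*b^2 - 2.2057*b + 0.6808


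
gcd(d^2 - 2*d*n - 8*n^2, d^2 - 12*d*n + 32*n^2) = d - 4*n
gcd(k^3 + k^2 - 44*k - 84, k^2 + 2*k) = k + 2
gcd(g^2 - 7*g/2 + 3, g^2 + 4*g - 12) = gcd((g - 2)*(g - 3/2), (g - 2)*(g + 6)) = g - 2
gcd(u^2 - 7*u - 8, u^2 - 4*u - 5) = u + 1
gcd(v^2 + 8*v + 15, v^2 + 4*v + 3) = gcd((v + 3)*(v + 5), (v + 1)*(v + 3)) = v + 3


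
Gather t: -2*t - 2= -2*t - 2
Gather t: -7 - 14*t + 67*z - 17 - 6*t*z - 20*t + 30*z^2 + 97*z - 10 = t*(-6*z - 34) + 30*z^2 + 164*z - 34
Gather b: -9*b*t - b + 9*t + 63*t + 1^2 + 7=b*(-9*t - 1) + 72*t + 8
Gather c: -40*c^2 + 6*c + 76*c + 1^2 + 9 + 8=-40*c^2 + 82*c + 18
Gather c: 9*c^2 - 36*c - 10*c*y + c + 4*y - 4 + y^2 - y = 9*c^2 + c*(-10*y - 35) + y^2 + 3*y - 4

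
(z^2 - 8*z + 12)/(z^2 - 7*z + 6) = (z - 2)/(z - 1)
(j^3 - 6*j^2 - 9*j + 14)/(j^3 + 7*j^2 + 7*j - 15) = (j^2 - 5*j - 14)/(j^2 + 8*j + 15)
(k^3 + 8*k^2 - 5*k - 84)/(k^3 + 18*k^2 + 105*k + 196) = (k - 3)/(k + 7)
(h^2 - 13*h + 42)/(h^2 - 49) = (h - 6)/(h + 7)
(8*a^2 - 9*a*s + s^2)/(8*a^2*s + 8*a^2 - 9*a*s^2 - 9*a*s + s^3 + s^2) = 1/(s + 1)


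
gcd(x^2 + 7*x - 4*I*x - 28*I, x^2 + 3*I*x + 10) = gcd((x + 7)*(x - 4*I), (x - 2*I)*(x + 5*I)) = 1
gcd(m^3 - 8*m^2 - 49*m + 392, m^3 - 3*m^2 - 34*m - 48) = m - 8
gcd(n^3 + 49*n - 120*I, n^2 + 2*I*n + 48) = n + 8*I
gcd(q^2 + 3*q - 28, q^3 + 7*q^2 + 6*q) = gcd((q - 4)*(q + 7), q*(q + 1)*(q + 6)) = 1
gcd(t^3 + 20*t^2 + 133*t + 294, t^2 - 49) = t + 7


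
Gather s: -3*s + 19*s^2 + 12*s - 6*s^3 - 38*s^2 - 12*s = -6*s^3 - 19*s^2 - 3*s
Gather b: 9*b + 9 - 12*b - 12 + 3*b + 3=0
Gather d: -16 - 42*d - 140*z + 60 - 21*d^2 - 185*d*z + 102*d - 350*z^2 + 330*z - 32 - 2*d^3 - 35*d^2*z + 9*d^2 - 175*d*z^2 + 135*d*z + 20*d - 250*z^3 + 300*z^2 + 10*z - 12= -2*d^3 + d^2*(-35*z - 12) + d*(-175*z^2 - 50*z + 80) - 250*z^3 - 50*z^2 + 200*z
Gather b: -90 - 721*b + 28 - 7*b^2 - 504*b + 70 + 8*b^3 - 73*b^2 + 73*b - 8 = 8*b^3 - 80*b^2 - 1152*b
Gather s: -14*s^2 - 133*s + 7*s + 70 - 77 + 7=-14*s^2 - 126*s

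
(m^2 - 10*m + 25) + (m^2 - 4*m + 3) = 2*m^2 - 14*m + 28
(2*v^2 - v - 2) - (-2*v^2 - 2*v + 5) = 4*v^2 + v - 7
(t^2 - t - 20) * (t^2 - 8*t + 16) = t^4 - 9*t^3 + 4*t^2 + 144*t - 320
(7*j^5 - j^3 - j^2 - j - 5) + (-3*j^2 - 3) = 7*j^5 - j^3 - 4*j^2 - j - 8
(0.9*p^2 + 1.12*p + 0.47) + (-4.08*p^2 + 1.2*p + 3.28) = -3.18*p^2 + 2.32*p + 3.75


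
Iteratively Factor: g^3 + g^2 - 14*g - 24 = (g + 3)*(g^2 - 2*g - 8) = (g + 2)*(g + 3)*(g - 4)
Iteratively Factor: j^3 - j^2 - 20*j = (j - 5)*(j^2 + 4*j) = (j - 5)*(j + 4)*(j)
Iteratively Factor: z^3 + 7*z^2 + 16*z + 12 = (z + 3)*(z^2 + 4*z + 4) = (z + 2)*(z + 3)*(z + 2)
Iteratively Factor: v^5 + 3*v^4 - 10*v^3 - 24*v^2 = (v - 3)*(v^4 + 6*v^3 + 8*v^2) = (v - 3)*(v + 4)*(v^3 + 2*v^2) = v*(v - 3)*(v + 4)*(v^2 + 2*v) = v^2*(v - 3)*(v + 4)*(v + 2)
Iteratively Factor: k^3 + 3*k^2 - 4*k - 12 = (k + 3)*(k^2 - 4) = (k + 2)*(k + 3)*(k - 2)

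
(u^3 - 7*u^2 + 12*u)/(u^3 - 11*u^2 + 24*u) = (u - 4)/(u - 8)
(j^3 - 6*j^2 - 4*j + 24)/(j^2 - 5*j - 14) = (j^2 - 8*j + 12)/(j - 7)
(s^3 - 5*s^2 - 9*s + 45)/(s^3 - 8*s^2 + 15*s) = (s + 3)/s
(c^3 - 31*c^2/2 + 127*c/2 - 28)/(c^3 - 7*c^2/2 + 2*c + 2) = (2*c^3 - 31*c^2 + 127*c - 56)/(2*c^3 - 7*c^2 + 4*c + 4)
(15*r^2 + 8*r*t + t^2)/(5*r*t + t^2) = (3*r + t)/t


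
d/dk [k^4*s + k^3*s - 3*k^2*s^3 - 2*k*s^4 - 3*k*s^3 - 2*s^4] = s*(4*k^3 + 3*k^2 - 6*k*s^2 - 2*s^3 - 3*s^2)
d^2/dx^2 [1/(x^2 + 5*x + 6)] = 2*(-x^2 - 5*x + (2*x + 5)^2 - 6)/(x^2 + 5*x + 6)^3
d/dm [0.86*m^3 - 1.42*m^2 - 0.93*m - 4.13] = 2.58*m^2 - 2.84*m - 0.93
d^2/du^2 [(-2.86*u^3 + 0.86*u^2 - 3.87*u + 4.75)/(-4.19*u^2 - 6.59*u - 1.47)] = (5.6843418860808e-14*u^5 - 2.27373675443232e-13*u^4 + 396.554562*u^3 - 302.332794*u^2 - 892.882752*u - 432.75005)/(73.560059*u^6 + 347.084097*u^5 + 623.313618*u^4 + 529.729901*u^3 + 218.680434*u^2 + 42.720993*u + 3.176523)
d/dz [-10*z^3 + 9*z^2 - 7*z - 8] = -30*z^2 + 18*z - 7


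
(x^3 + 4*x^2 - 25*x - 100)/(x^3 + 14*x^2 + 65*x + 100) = (x - 5)/(x + 5)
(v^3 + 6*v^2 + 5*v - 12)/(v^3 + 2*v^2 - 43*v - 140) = (v^2 + 2*v - 3)/(v^2 - 2*v - 35)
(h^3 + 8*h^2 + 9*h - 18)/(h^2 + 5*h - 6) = h + 3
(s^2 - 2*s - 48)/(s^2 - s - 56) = (s + 6)/(s + 7)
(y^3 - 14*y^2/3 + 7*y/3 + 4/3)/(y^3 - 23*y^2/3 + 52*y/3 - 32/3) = (3*y + 1)/(3*y - 8)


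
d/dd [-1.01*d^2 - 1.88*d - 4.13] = -2.02*d - 1.88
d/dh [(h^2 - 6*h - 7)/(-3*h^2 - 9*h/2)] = 2*(-15*h^2 - 28*h - 21)/(3*h^2*(4*h^2 + 12*h + 9))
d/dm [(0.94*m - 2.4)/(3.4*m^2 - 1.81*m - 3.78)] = (-3.196*m^2 + 16.32*m - 7.8972)/(11.56*m^4 - 12.308*m^3 - 22.4279*m^2 + 13.6836*m + 14.2884)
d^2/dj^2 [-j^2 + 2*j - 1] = -2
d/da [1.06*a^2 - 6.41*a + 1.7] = 2.12*a - 6.41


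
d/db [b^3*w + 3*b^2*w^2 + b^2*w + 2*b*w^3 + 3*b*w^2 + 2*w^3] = w*(3*b^2 + 6*b*w + 2*b + 2*w^2 + 3*w)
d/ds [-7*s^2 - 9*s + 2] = -14*s - 9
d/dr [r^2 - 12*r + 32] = 2*r - 12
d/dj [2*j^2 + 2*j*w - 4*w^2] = 4*j + 2*w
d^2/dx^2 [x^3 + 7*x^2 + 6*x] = 6*x + 14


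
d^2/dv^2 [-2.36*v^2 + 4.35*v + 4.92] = -4.72000000000000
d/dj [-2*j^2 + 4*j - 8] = 4 - 4*j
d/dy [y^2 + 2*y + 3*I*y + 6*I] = 2*y + 2 + 3*I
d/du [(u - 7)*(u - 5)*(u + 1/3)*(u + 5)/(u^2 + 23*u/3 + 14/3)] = (18*u^5 + 147*u^4 - 752*u^3 - 4226*u^2 - 3346*u + 2975)/(9*u^4 + 138*u^3 + 613*u^2 + 644*u + 196)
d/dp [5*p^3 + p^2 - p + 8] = 15*p^2 + 2*p - 1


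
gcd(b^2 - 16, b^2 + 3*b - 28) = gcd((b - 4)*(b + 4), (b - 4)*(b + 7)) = b - 4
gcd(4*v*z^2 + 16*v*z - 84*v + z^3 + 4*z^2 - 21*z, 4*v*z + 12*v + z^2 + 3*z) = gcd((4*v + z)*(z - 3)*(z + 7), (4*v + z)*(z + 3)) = 4*v + z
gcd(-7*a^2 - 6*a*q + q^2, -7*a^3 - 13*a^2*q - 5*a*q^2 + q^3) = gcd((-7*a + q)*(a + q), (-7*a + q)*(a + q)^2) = -7*a^2 - 6*a*q + q^2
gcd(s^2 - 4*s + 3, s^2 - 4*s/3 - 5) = s - 3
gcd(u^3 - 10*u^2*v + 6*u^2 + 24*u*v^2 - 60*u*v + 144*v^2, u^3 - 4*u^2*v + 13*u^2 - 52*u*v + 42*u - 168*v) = u^2 - 4*u*v + 6*u - 24*v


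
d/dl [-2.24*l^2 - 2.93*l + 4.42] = -4.48*l - 2.93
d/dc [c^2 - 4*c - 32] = 2*c - 4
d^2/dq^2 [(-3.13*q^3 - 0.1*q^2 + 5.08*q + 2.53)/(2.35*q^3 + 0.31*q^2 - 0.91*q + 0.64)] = (3.45591*q^6 + 128.16477*q^5 + 245.07492*q^4 + 50.300474*q^3 - 111.63096*q^2 - 40.852518*q + 9.021546)/(12.977875*q^9 + 5.135925*q^8 - 14.39892*q^7 + 6.655381*q^6 + 8.373192*q^5 - 7.257195*q^4 + 1.050845*q^3 + 1.97088*q^2 - 1.118208*q + 0.262144)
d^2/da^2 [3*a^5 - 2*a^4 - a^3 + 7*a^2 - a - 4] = 60*a^3 - 24*a^2 - 6*a + 14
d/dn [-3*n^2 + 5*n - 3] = 5 - 6*n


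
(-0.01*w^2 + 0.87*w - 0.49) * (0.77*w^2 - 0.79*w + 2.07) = -0.0077*w^4 + 0.6778*w^3 - 1.0853*w^2 + 2.188*w - 1.0143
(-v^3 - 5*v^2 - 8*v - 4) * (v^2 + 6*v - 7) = -v^5 - 11*v^4 - 31*v^3 - 17*v^2 + 32*v + 28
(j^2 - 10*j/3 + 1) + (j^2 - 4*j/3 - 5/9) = 2*j^2 - 14*j/3 + 4/9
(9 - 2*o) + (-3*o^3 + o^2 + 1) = -3*o^3 + o^2 - 2*o + 10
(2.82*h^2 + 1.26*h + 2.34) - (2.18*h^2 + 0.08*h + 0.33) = 0.64*h^2 + 1.18*h + 2.01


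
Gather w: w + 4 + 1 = w + 5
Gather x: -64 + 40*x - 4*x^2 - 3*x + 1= -4*x^2 + 37*x - 63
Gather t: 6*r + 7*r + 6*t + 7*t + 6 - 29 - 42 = 13*r + 13*t - 65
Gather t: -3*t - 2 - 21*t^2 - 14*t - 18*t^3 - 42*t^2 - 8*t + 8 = -18*t^3 - 63*t^2 - 25*t + 6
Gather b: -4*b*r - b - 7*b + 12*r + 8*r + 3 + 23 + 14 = b*(-4*r - 8) + 20*r + 40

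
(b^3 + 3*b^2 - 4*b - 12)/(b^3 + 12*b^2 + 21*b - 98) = (b^2 + 5*b + 6)/(b^2 + 14*b + 49)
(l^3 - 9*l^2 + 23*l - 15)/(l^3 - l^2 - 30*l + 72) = (l^2 - 6*l + 5)/(l^2 + 2*l - 24)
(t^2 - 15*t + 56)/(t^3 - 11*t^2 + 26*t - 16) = (t - 7)/(t^2 - 3*t + 2)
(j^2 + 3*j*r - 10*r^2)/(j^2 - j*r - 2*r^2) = (j + 5*r)/(j + r)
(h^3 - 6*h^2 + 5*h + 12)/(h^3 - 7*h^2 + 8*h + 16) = (h - 3)/(h - 4)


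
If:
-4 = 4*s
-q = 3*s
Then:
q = 3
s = -1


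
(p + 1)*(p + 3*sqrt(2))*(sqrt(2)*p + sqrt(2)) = sqrt(2)*p^3 + 2*sqrt(2)*p^2 + 6*p^2 + sqrt(2)*p + 12*p + 6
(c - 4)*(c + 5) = c^2 + c - 20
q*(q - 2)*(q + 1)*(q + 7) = q^4 + 6*q^3 - 9*q^2 - 14*q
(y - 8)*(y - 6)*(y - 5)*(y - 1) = y^4 - 20*y^3 + 137*y^2 - 358*y + 240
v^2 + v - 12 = (v - 3)*(v + 4)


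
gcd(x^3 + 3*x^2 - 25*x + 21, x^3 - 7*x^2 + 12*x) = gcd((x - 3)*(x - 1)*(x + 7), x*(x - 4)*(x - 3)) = x - 3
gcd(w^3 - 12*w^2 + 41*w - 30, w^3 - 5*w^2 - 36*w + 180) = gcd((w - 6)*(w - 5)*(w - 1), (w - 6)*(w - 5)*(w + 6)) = w^2 - 11*w + 30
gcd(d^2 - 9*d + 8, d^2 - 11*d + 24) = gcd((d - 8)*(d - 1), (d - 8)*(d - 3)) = d - 8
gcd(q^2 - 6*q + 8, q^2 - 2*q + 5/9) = 1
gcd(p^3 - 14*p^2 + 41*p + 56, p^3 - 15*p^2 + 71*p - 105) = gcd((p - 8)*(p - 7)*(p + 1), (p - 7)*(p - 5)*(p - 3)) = p - 7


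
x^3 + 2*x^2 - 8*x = x*(x - 2)*(x + 4)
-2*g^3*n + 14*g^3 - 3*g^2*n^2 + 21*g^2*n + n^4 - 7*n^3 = (-2*g + n)*(g + n)^2*(n - 7)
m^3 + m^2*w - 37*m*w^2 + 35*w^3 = (m - 5*w)*(m - w)*(m + 7*w)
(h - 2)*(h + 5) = h^2 + 3*h - 10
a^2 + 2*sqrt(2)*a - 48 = (a - 4*sqrt(2))*(a + 6*sqrt(2))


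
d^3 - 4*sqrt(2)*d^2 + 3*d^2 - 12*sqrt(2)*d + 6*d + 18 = (d + 3)*(d - 3*sqrt(2))*(d - sqrt(2))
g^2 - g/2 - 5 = (g - 5/2)*(g + 2)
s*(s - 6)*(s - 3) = s^3 - 9*s^2 + 18*s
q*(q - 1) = q^2 - q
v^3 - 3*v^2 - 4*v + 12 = (v - 3)*(v - 2)*(v + 2)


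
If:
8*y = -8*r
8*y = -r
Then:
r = 0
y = 0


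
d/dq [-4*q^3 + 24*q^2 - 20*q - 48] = -12*q^2 + 48*q - 20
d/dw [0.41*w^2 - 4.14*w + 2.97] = 0.82*w - 4.14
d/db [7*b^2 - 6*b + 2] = 14*b - 6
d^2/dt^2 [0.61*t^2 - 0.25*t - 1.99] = 1.22000000000000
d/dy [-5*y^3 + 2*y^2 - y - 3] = -15*y^2 + 4*y - 1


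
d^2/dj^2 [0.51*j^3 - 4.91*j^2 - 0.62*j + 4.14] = 3.06*j - 9.82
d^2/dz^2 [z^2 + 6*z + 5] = 2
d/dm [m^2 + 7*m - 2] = 2*m + 7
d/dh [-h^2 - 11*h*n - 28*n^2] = -2*h - 11*n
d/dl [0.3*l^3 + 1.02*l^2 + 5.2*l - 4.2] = 0.9*l^2 + 2.04*l + 5.2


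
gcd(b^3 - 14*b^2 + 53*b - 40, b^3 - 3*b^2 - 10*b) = b - 5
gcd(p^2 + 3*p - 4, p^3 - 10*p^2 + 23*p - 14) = p - 1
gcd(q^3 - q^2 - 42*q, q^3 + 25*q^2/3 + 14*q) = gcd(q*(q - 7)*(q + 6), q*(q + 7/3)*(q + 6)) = q^2 + 6*q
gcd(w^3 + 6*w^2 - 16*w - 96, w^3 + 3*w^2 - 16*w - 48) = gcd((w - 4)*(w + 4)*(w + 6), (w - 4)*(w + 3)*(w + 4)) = w^2 - 16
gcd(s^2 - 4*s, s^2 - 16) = s - 4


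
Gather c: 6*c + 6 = 6*c + 6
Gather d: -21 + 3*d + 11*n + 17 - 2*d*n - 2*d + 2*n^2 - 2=d*(1 - 2*n) + 2*n^2 + 11*n - 6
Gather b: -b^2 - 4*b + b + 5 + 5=-b^2 - 3*b + 10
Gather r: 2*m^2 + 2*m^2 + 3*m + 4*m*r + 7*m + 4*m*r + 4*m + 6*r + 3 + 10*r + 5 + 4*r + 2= 4*m^2 + 14*m + r*(8*m + 20) + 10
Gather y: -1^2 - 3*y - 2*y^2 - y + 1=-2*y^2 - 4*y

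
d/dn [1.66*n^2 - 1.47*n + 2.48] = 3.32*n - 1.47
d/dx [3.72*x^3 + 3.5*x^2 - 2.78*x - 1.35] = 11.16*x^2 + 7.0*x - 2.78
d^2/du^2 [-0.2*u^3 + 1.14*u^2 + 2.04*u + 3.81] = 2.28 - 1.2*u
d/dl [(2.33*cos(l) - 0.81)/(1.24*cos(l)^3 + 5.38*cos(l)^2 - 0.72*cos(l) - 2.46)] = (5.7784*cos(l)^3 + 9.5222*cos(l)^2 - 8.7156*cos(l) + 6.315)*sin(l)/(1.5376*cos(l)^6 + 13.3424*cos(l)^5 + 27.1588*cos(l)^4 - 13.848*cos(l)^3 - 25.9512*cos(l)^2 + 3.5424*cos(l) + 6.0516)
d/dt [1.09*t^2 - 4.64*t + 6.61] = 2.18*t - 4.64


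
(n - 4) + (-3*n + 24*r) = -2*n + 24*r - 4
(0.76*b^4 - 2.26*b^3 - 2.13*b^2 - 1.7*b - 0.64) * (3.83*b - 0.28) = 2.9108*b^5 - 8.8686*b^4 - 7.5251*b^3 - 5.9146*b^2 - 1.9752*b + 0.1792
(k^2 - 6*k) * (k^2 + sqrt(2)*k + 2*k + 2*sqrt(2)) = k^4 - 4*k^3 + sqrt(2)*k^3 - 12*k^2 - 4*sqrt(2)*k^2 - 12*sqrt(2)*k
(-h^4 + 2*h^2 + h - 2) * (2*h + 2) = -2*h^5 - 2*h^4 + 4*h^3 + 6*h^2 - 2*h - 4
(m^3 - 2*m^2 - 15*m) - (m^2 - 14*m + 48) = m^3 - 3*m^2 - m - 48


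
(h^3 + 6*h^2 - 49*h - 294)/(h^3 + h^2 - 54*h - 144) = (h^2 - 49)/(h^2 - 5*h - 24)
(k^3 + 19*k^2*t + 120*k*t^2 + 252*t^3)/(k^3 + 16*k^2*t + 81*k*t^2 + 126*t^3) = (k + 6*t)/(k + 3*t)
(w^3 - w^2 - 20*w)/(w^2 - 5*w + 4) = w*(w^2 - w - 20)/(w^2 - 5*w + 4)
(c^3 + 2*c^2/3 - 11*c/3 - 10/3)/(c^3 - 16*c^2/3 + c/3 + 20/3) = (3*c^2 - c - 10)/(3*c^2 - 19*c + 20)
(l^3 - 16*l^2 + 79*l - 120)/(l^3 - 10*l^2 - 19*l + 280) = (l^2 - 8*l + 15)/(l^2 - 2*l - 35)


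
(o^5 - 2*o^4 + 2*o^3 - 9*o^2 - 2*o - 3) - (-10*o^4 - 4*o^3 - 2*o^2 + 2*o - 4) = o^5 + 8*o^4 + 6*o^3 - 7*o^2 - 4*o + 1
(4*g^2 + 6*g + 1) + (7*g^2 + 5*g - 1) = 11*g^2 + 11*g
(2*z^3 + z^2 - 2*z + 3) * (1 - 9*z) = -18*z^4 - 7*z^3 + 19*z^2 - 29*z + 3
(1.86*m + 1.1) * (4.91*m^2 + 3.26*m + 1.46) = 9.1326*m^3 + 11.4646*m^2 + 6.3016*m + 1.606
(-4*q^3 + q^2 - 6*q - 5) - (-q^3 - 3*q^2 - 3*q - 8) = -3*q^3 + 4*q^2 - 3*q + 3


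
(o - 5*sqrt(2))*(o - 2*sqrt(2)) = o^2 - 7*sqrt(2)*o + 20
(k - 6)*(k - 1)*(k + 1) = k^3 - 6*k^2 - k + 6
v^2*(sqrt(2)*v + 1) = sqrt(2)*v^3 + v^2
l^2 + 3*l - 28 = (l - 4)*(l + 7)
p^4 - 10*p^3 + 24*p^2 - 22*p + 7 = (p - 7)*(p - 1)^3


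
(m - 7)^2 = m^2 - 14*m + 49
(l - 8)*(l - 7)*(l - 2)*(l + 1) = l^4 - 16*l^3 + 69*l^2 - 26*l - 112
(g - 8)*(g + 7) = g^2 - g - 56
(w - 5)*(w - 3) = w^2 - 8*w + 15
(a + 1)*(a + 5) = a^2 + 6*a + 5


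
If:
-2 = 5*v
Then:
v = -2/5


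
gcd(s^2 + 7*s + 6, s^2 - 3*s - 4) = s + 1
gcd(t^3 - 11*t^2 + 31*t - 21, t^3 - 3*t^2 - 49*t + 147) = t^2 - 10*t + 21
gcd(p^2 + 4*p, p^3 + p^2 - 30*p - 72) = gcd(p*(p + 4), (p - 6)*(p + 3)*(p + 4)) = p + 4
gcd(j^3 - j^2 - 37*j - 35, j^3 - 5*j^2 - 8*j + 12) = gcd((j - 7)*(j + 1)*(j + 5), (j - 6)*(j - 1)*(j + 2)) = 1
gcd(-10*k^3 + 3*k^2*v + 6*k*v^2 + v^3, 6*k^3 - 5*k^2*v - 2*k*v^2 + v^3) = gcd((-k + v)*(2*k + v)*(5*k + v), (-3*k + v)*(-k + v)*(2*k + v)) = -2*k^2 + k*v + v^2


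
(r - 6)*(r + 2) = r^2 - 4*r - 12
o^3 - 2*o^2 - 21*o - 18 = (o - 6)*(o + 1)*(o + 3)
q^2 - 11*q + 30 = (q - 6)*(q - 5)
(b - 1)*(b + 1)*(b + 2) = b^3 + 2*b^2 - b - 2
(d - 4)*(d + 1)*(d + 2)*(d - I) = d^4 - d^3 - I*d^3 - 10*d^2 + I*d^2 - 8*d + 10*I*d + 8*I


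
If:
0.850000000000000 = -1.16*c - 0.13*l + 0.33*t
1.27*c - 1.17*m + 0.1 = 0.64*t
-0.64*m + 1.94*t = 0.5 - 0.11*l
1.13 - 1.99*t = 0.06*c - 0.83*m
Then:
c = -0.01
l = -5.18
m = -0.20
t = 0.49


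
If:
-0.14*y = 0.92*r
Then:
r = -0.152173913043478*y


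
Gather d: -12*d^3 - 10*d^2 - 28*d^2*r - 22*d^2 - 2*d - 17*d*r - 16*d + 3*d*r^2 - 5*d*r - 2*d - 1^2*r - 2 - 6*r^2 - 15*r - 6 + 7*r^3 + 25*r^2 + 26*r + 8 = -12*d^3 + d^2*(-28*r - 32) + d*(3*r^2 - 22*r - 20) + 7*r^3 + 19*r^2 + 10*r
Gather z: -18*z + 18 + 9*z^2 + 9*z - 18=9*z^2 - 9*z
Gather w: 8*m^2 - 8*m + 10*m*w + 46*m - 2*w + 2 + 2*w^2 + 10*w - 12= 8*m^2 + 38*m + 2*w^2 + w*(10*m + 8) - 10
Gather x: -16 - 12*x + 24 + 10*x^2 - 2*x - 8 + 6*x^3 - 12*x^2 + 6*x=6*x^3 - 2*x^2 - 8*x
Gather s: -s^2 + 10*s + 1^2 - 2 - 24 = -s^2 + 10*s - 25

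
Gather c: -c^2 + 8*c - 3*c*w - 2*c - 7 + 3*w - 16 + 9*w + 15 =-c^2 + c*(6 - 3*w) + 12*w - 8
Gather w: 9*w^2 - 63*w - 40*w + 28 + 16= 9*w^2 - 103*w + 44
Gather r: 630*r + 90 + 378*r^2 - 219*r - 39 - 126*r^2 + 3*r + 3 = 252*r^2 + 414*r + 54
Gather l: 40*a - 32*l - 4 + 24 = 40*a - 32*l + 20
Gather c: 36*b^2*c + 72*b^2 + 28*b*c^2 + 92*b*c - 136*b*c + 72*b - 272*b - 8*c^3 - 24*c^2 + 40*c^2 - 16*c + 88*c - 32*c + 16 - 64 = 72*b^2 - 200*b - 8*c^3 + c^2*(28*b + 16) + c*(36*b^2 - 44*b + 40) - 48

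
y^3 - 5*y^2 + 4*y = y*(y - 4)*(y - 1)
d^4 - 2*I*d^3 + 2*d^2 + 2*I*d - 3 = (d - 1)*(d + 1)*(d - 3*I)*(d + I)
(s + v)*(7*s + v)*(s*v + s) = 7*s^3*v + 7*s^3 + 8*s^2*v^2 + 8*s^2*v + s*v^3 + s*v^2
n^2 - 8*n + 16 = (n - 4)^2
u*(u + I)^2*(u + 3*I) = u^4 + 5*I*u^3 - 7*u^2 - 3*I*u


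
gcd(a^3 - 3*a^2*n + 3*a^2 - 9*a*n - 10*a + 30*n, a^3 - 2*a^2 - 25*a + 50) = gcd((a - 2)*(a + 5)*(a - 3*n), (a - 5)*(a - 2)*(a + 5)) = a^2 + 3*a - 10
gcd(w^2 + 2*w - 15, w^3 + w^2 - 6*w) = 1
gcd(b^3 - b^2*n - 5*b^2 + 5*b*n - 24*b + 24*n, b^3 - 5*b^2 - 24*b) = b^2 - 5*b - 24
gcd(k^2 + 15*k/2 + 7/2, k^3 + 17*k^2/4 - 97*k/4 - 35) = k + 7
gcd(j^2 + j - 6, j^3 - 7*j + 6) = j^2 + j - 6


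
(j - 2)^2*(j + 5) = j^3 + j^2 - 16*j + 20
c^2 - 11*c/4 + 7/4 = (c - 7/4)*(c - 1)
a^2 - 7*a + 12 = (a - 4)*(a - 3)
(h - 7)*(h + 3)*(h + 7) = h^3 + 3*h^2 - 49*h - 147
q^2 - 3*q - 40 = (q - 8)*(q + 5)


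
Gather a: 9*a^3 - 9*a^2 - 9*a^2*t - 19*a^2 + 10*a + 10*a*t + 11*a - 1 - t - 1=9*a^3 + a^2*(-9*t - 28) + a*(10*t + 21) - t - 2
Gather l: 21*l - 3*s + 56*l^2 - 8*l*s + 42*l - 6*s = 56*l^2 + l*(63 - 8*s) - 9*s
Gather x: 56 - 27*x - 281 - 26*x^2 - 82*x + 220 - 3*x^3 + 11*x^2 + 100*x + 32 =-3*x^3 - 15*x^2 - 9*x + 27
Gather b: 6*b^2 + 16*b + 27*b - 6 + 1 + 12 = 6*b^2 + 43*b + 7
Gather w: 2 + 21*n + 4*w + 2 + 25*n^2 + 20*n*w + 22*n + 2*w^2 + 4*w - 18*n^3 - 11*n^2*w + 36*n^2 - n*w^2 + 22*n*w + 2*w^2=-18*n^3 + 61*n^2 + 43*n + w^2*(4 - n) + w*(-11*n^2 + 42*n + 8) + 4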